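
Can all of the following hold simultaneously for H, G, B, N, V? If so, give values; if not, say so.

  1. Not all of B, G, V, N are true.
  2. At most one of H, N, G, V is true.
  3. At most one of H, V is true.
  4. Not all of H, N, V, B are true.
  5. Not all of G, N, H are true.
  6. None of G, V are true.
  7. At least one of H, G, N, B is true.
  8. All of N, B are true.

H=F, G=F, B=T, N=T, V=F

  (1) {B, G, V, N}: 2/4 true — not all ✓
  (2) {H, N, G, V}: 1 true — at most one ✓
  (3) {H, V}: 0 true — at most one ✓
  (4) {H, N, V, B}: 2/4 true — not all ✓
  (5) {G, N, H}: 1/3 true — not all ✓
  (6) {G, V}: 0 true — none ✓
  (7) {H, G, N, B}: 2 true — at least one ✓
  (8) {N, B}: all 2 true ✓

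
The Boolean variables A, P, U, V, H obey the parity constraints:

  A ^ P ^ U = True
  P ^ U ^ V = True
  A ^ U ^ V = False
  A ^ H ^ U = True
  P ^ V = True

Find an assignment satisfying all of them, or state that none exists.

A = True, P = False, U = False, V = True, H = False

A ^ P ^ U = T ^ F ^ F = True ✓
P ^ U ^ V = F ^ F ^ T = True ✓
A ^ U ^ V = T ^ F ^ T = False ✓
A ^ H ^ U = T ^ F ^ F = True ✓
P ^ V = F ^ T = True ✓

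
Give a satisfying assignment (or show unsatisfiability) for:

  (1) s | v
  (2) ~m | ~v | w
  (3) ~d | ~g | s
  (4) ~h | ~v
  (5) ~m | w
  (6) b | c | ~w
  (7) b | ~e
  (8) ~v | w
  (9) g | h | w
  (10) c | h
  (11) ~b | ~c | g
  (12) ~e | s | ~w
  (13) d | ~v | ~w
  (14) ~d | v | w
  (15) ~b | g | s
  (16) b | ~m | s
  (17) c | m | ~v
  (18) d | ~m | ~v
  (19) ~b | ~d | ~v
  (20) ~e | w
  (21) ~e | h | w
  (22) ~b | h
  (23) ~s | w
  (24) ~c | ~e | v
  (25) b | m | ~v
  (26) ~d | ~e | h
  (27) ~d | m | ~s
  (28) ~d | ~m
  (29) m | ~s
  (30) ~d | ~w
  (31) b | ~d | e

Set w = True.
  then (~d | ~w) forces d = False.
  then (d | ~v | ~w) forces v = False.
  then (s | v) forces s = True.
  then (m | ~s) forces m = True.
Set e = True.
  then (b | ~e) forces b = True.
  then (~b | h) forces h = True.
  then (~c | ~e | v) forces c = False.
Set g = True.
All clauses satisfied.

w: True; e: True; g: True; b: True; d: False; v: False; h: True; c: False; m: True; s: True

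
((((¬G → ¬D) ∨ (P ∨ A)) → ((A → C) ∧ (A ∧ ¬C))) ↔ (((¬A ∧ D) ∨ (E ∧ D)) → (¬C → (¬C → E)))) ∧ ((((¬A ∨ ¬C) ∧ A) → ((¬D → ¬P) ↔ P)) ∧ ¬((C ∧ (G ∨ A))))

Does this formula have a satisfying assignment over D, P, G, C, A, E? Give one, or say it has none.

D: True, P: False, G: True, C: False, A: False, E: False

  (((¬G → ¬D) ∨ (P ∨ A)) → ((A → C) ∧ (A ∧ ¬C))) ↔ (((¬A ∧ D) ∨ (E ∧ D)) → (¬C → (¬C → E))) = True
    ((¬G → ¬D) ∨ (P ∨ A)) → ((A → C) ∧ (A ∧ ¬C)) = False
      (¬G → ¬D) ∨ (P ∨ A) = True
        ¬G → ¬D = True
          ¬G = False
          ¬D = False
        P ∨ A = False
      (A → C) ∧ (A ∧ ¬C) = False
        A → C = True
        A ∧ ¬C = False
          ¬C = True
    ((¬A ∧ D) ∨ (E ∧ D)) → (¬C → (¬C → E)) = False
      (¬A ∧ D) ∨ (E ∧ D) = True
        ¬A ∧ D = True
          ¬A = True
        E ∧ D = False
      ¬C → (¬C → E) = False
        ¬C = True
        ¬C → E = False
          ¬C = True
  (((¬A ∨ ¬C) ∧ A) → ((¬D → ¬P) ↔ P)) ∧ ¬((C ∧ (G ∨ A))) = True
    ((¬A ∨ ¬C) ∧ A) → ((¬D → ¬P) ↔ P) = True
      (¬A ∨ ¬C) ∧ A = False
        ¬A ∨ ¬C = True
          ¬A = True
          ¬C = True
      (¬D → ¬P) ↔ P = False
        ¬D → ¬P = True
          ¬D = False
          ¬P = True
    ¬((C ∧ (G ∨ A))) = True
      C ∧ (G ∨ A) = False
        G ∨ A = True
Both conjuncts True, so the formula holds.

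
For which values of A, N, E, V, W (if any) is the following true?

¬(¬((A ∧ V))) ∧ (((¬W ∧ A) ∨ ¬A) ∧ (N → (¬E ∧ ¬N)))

A = True, N = False, E = False, V = True, W = False

  ¬(¬((A ∧ V))) = True
    ¬((A ∧ V)) = False
      A ∧ V = True
  ((¬W ∧ A) ∨ ¬A) ∧ (N → (¬E ∧ ¬N)) = True
    (¬W ∧ A) ∨ ¬A = True
      ¬W ∧ A = True
        ¬W = True
      ¬A = False
    N → (¬E ∧ ¬N) = True
      ¬E ∧ ¬N = True
        ¬E = True
        ¬N = True
Both conjuncts True, so the formula holds.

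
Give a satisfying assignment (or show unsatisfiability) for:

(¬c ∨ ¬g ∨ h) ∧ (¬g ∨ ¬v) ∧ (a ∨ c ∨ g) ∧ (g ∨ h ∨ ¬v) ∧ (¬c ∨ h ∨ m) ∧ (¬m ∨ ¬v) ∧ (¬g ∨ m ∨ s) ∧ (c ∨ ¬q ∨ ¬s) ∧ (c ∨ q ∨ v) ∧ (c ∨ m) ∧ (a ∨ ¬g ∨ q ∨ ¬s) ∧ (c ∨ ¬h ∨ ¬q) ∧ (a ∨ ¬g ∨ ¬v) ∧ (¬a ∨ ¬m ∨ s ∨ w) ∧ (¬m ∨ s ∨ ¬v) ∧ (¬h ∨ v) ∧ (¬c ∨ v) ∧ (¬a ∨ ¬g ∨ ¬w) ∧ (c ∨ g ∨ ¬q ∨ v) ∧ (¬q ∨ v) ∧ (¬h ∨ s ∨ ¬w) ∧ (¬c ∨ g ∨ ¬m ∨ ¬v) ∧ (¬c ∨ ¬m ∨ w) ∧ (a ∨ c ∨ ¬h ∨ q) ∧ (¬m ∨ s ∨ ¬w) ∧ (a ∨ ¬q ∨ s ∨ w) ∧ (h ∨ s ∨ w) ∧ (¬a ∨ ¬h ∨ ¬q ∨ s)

c = True, a = True, h = True, m = False, w = True, q = False, v = True, g = False, s = True

Try c = False:
  (c ∨ m) forces m = True.
  (¬m ∨ ¬v) forces v = False.
  (c ∨ q ∨ v) forces q = True.
  clause (¬q ∨ v) is falsified — backtrack.
So c = True.
  then (¬c ∨ v) forces v = True.
  then (¬g ∨ ¬v) forces g = False.
  then (g ∨ h ∨ ¬v) forces h = True.
  then (¬m ∨ ¬v) forces m = False.
Set a = True.
Set w = True.
  then (¬h ∨ s ∨ ¬w) forces s = True.
Set q = False.
All clauses satisfied.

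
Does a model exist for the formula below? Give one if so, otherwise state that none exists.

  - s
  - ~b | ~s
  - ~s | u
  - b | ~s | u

b: False, u: True, s: True

Unit clause (s) forces s = True.
In (~b | ~s) only ~b is left, so b = False.
In (~s | u) only u is left, so u = True.
Check each clause:
  (s): s holds.
  (~b | ~s): ~b holds.
  (~s | u): u holds.
  (b | ~s | u): u holds.
All clauses satisfied.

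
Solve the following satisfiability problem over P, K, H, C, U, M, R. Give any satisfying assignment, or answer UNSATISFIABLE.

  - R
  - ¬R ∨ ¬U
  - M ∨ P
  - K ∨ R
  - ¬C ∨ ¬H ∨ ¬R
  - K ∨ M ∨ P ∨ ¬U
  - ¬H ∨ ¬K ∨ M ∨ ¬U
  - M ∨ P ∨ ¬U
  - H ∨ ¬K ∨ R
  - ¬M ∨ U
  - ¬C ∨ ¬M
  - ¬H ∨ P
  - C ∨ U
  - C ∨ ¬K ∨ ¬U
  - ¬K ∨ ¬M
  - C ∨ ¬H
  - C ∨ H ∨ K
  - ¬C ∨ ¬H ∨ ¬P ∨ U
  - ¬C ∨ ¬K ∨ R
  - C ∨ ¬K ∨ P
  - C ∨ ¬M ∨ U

P = True, K = False, H = False, C = True, U = False, M = False, R = True

Unit clause (R) forces R = True.
In (¬R ∨ ¬U) only ¬U is left, so U = False.
In (¬M ∨ U) only ¬M is left, so M = False.
In (C ∨ U) only C is left, so C = True.
In (M ∨ P) only P is left, so P = True.
In (¬C ∨ ¬H ∨ ¬R) only ¬H is left, so H = False.
Set K = False.
All clauses satisfied.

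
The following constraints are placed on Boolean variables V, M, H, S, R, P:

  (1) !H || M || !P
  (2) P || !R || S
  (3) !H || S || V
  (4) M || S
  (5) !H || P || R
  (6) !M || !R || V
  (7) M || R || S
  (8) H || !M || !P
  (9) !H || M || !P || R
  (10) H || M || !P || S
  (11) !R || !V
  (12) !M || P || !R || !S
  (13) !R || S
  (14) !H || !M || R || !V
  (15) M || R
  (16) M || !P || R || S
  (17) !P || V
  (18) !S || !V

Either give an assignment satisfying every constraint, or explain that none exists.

V: False, M: True, H: False, S: True, R: False, P: False

Set V = False.
  then (!P || V) forces P = False.
Set M = True.
  then (!M || !R || V) forces R = False.
  then (!H || P || R) forces H = False.
Set S = True.
All clauses satisfied.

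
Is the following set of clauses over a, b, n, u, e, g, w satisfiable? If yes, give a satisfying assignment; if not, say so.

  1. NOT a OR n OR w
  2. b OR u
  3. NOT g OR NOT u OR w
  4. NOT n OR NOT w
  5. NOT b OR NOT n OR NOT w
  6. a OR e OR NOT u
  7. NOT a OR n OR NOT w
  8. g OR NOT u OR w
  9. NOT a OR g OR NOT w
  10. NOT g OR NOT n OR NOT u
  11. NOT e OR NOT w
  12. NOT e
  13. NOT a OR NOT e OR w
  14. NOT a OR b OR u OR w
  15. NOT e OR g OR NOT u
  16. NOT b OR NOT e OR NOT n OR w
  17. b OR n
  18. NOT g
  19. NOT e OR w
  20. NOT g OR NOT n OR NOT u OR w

a = True, b = True, n = True, u = False, e = False, g = False, w = False

Unit clause (NOT e) forces e = False.
Unit clause (NOT g) forces g = False.
Set a = True.
  then (NOT a OR g OR NOT w) forces w = False.
  then (NOT a OR n OR w) forces n = True.
  then (g OR NOT u OR w) forces u = False.
  then (NOT a OR b OR u OR w) forces b = True.
All clauses satisfied.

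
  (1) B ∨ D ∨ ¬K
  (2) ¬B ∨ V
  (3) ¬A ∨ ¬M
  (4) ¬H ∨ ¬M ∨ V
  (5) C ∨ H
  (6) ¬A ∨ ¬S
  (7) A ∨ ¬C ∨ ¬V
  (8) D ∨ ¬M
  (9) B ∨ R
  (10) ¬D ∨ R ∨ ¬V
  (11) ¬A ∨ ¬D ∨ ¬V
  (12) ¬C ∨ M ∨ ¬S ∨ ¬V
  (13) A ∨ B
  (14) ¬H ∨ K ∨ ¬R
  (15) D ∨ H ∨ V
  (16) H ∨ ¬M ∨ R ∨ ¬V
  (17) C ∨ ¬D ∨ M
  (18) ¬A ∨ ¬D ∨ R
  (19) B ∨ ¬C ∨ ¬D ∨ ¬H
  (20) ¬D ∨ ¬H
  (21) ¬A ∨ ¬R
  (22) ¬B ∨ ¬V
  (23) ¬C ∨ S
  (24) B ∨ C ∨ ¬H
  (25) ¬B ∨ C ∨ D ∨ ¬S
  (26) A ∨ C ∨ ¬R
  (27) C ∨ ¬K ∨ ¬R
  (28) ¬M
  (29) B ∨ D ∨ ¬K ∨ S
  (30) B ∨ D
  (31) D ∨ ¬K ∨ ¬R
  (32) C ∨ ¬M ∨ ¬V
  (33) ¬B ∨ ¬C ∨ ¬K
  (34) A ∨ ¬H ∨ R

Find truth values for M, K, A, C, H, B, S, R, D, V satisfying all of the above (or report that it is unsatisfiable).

The formula is unsatisfiable.

Case B = True:
  (¬B ∨ V) forces V = True.
  Clause (¬B ∨ ¬V) is falsified — contradiction.
Case B = False:
  (B ∨ R) forces R = True.
  (A ∨ B) forces A = True.
  Clause (¬A ∨ ¬R) is falsified — contradiction.
Both cases fail, so the formula is unsatisfiable.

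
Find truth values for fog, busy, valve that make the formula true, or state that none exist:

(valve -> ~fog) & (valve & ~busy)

fog=F; busy=F; valve=T

  valve -> ~fog = True
    ~fog = True
  valve & ~busy = True
    ~busy = True
Both conjuncts True, so the formula holds.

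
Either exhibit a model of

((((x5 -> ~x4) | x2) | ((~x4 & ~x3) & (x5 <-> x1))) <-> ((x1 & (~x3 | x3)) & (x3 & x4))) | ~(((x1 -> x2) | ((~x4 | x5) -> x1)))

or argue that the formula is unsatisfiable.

x1 = True, x2 = True, x3 = True, x4 = True, x5 = True

  ((((x5 -> ~x4) | x2) | ((~x4 & ~x3) & (x5 <-> x1))) <-> ((x1 & (~x3 | x3)) & (x3 & x4))) | ~(((x1 -> x2) | ((~x4 | x5) -> x1))) = True
    (((x5 -> ~x4) | x2) | ((~x4 & ~x3) & (x5 <-> x1))) <-> ((x1 & (~x3 | x3)) & (x3 & x4)) = True
      ((x5 -> ~x4) | x2) | ((~x4 & ~x3) & (x5 <-> x1)) = True
        (x5 -> ~x4) | x2 = True
          x5 -> ~x4 = False
            ~x4 = False
        (~x4 & ~x3) & (x5 <-> x1) = False
          ~x4 & ~x3 = False
            ~x4 = False
            ~x3 = False
          x5 <-> x1 = True
      (x1 & (~x3 | x3)) & (x3 & x4) = True
        x1 & (~x3 | x3) = True
          ~x3 | x3 = True
            ~x3 = False
        x3 & x4 = True
    ~(((x1 -> x2) | ((~x4 | x5) -> x1))) = False
      (x1 -> x2) | ((~x4 | x5) -> x1) = True
        x1 -> x2 = True
        (~x4 | x5) -> x1 = True
          ~x4 | x5 = True
            ~x4 = False
The formula evaluates to True.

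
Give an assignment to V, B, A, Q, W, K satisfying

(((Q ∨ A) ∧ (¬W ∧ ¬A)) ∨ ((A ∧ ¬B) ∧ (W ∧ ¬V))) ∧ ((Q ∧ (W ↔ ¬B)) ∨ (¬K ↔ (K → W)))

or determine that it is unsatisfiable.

V=T, B=T, A=F, Q=T, W=F, K=F

  ((Q ∨ A) ∧ (¬W ∧ ¬A)) ∨ ((A ∧ ¬B) ∧ (W ∧ ¬V)) = True
    (Q ∨ A) ∧ (¬W ∧ ¬A) = True
      Q ∨ A = True
      ¬W ∧ ¬A = True
        ¬W = True
        ¬A = True
    (A ∧ ¬B) ∧ (W ∧ ¬V) = False
      A ∧ ¬B = False
        ¬B = False
      W ∧ ¬V = False
        ¬V = False
  (Q ∧ (W ↔ ¬B)) ∨ (¬K ↔ (K → W)) = True
    Q ∧ (W ↔ ¬B) = True
      W ↔ ¬B = True
        ¬B = False
    ¬K ↔ (K → W) = True
      ¬K = True
      K → W = True
Both conjuncts True, so the formula holds.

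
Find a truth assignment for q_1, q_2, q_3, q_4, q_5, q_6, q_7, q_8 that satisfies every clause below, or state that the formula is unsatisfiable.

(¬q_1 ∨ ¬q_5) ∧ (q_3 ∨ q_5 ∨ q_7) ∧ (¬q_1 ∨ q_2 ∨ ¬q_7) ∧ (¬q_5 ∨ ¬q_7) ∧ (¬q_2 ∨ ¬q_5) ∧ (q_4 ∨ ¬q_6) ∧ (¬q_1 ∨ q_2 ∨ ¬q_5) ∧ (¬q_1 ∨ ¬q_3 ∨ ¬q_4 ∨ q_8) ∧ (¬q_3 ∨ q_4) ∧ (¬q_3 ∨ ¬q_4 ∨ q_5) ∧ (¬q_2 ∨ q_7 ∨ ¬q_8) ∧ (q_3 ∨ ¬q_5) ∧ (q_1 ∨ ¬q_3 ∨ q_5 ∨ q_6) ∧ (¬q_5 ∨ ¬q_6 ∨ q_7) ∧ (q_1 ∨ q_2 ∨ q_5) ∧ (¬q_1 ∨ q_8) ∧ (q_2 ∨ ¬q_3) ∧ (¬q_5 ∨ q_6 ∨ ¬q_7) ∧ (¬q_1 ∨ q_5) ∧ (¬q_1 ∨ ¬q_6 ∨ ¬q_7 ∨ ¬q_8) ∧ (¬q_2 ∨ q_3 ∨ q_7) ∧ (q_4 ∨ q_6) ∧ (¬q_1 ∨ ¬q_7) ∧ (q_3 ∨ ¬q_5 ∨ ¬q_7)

q_1 = False; q_2 = True; q_3 = False; q_4 = True; q_5 = False; q_6 = True; q_7 = True; q_8 = False

Set q_1 = False.
Try q_2 = False:
  (q_1 ∨ q_2 ∨ q_5) forces q_5 = True.
  (¬q_5 ∨ ¬q_7) forces q_7 = False.
  (q_3 ∨ ¬q_5) forces q_3 = True.
  clause (q_2 ∨ ¬q_3) is falsified — backtrack.
So q_2 = True.
  then (¬q_2 ∨ ¬q_5) forces q_5 = False.
Set q_3 = False.
  then (q_3 ∨ q_5 ∨ q_7) forces q_7 = True.
Try q_4 = False:
  (q_4 ∨ ¬q_6) forces q_6 = False.
  clause (q_4 ∨ q_6) is falsified — backtrack.
So q_4 = True.
Set q_6 = True.
Set q_8 = False.
All clauses satisfied.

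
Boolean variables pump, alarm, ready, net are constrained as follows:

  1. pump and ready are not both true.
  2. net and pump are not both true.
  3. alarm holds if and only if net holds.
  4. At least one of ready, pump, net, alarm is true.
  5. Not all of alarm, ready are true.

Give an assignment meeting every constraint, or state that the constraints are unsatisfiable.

pump: False, alarm: True, ready: False, net: True

  (1) pump=F, ready=F — not both ✓
  (2) net=T, pump=F — not both ✓
  (3) alarm=T, net=T — same ✓
  (4) {ready, pump, net, alarm}: 2 true — at least one ✓
  (5) {alarm, ready}: 1/2 true — not all ✓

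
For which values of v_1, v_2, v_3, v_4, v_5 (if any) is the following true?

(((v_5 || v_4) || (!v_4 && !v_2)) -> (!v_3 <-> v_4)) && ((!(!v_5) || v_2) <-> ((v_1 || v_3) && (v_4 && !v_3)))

v_1 = False, v_2 = False, v_3 = False, v_4 = True, v_5 = False

  ((v_5 || v_4) || (!v_4 && !v_2)) -> (!v_3 <-> v_4) = True
    (v_5 || v_4) || (!v_4 && !v_2) = True
      v_5 || v_4 = True
      !v_4 && !v_2 = False
        !v_4 = False
        !v_2 = True
    !v_3 <-> v_4 = True
      !v_3 = True
  (!(!v_5) || v_2) <-> ((v_1 || v_3) && (v_4 && !v_3)) = True
    !(!v_5) || v_2 = False
      !(!v_5) = False
        !v_5 = True
    (v_1 || v_3) && (v_4 && !v_3) = False
      v_1 || v_3 = False
      v_4 && !v_3 = True
        !v_3 = True
Both conjuncts True, so the formula holds.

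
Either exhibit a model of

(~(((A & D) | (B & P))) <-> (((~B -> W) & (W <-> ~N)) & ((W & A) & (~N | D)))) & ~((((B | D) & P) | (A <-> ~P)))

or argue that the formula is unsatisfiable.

D: False; N: False; A: True; B: False; P: True; W: True

  ~(((A & D) | (B & P))) <-> (((~B -> W) & (W <-> ~N)) & ((W & A) & (~N | D))) = True
    ~(((A & D) | (B & P))) = True
      (A & D) | (B & P) = False
        A & D = False
        B & P = False
    ((~B -> W) & (W <-> ~N)) & ((W & A) & (~N | D)) = True
      (~B -> W) & (W <-> ~N) = True
        ~B -> W = True
          ~B = True
        W <-> ~N = True
          ~N = True
      (W & A) & (~N | D) = True
        W & A = True
        ~N | D = True
          ~N = True
  ~((((B | D) & P) | (A <-> ~P))) = True
    ((B | D) & P) | (A <-> ~P) = False
      (B | D) & P = False
        B | D = False
      A <-> ~P = False
        ~P = False
Both conjuncts True, so the formula holds.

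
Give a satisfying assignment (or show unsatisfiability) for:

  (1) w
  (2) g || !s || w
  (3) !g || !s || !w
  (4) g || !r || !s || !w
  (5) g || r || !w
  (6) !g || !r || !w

Unit clause (w) forces w = True.
Try s = True:
  (!g || !s || !w) forces g = False.
  (g || !r || !s || !w) forces r = False.
  clause (g || r || !w) is falsified — backtrack.
So s = False.
Set g = False.
  then (g || r || !w) forces r = True.
Check each clause:
  (w): w holds.
  (g || !s || w): !s holds.
  (!g || !s || !w): !g holds.
  (g || !r || !s || !w): !s holds.
  (g || r || !w): r holds.
  (!g || !r || !w): !g holds.
All clauses satisfied.

w: True, s: False, g: False, r: True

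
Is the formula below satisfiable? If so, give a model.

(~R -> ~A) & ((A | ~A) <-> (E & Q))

R=T, E=T, A=T, Q=T

  ~R -> ~A = True
    ~R = False
    ~A = False
  (A | ~A) <-> (E & Q) = True
    A | ~A = True
      ~A = False
    E & Q = True
Both conjuncts True, so the formula holds.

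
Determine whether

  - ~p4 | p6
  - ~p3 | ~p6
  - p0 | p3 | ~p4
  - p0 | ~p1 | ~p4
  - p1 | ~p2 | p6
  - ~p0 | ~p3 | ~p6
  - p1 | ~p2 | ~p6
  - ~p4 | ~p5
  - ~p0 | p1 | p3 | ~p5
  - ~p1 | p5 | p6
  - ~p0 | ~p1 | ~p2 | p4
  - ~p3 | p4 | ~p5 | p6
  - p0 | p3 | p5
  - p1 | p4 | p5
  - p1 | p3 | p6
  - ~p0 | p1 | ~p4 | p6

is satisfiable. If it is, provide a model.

p0 = True, p1 = True, p2 = False, p3 = False, p4 = False, p5 = False, p6 = True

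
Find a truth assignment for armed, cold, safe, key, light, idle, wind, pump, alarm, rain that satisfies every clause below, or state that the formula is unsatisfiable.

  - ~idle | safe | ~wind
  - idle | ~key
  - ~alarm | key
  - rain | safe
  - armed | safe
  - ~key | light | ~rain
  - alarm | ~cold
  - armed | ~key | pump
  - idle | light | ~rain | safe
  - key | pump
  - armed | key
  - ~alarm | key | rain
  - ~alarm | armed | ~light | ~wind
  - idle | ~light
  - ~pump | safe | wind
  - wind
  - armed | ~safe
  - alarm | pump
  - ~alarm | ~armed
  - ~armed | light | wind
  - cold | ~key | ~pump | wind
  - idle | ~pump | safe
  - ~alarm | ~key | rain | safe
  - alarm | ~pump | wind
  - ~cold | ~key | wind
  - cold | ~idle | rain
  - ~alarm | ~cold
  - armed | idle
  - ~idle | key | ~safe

Unit clause (wind) forces wind = True.
Try armed = False:
  (armed | safe) forces safe = True.
  clause (armed | ~safe) is falsified — backtrack.
So armed = True.
  then (~alarm | ~armed) forces alarm = False.
  then (alarm | ~cold) forces cold = False.
  then (alarm | pump) forces pump = True.
Set safe = True.
Set key = False.
  then (~idle | key | ~safe) forces idle = False.
  then (idle | ~light) forces light = False.
Set rain = True.
All clauses satisfied.

armed: True, cold: False, safe: True, key: False, light: False, idle: False, wind: True, pump: True, alarm: False, rain: True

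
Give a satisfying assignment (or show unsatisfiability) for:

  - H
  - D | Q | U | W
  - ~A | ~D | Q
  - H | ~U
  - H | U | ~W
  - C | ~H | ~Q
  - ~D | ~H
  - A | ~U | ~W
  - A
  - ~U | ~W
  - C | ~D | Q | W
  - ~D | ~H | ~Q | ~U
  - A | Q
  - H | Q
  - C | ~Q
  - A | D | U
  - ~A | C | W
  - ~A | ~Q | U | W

Unit clause (H) forces H = True.
In (~D | ~H) only ~D is left, so D = False.
Unit clause (A) forces A = True.
Set W = False.
  then (~A | C | W) forces C = True.
Set U = True.
Set Q = False.
All clauses satisfied.

W: False, U: True, A: True, H: True, C: True, Q: False, D: False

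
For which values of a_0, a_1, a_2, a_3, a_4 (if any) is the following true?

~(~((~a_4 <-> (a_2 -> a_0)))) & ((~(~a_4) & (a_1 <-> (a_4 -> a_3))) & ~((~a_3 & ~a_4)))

a_0 = False, a_1 = False, a_2 = True, a_3 = False, a_4 = True

  ~(~((~a_4 <-> (a_2 -> a_0)))) = True
    ~((~a_4 <-> (a_2 -> a_0))) = False
      ~a_4 <-> (a_2 -> a_0) = True
        ~a_4 = False
        a_2 -> a_0 = False
  (~(~a_4) & (a_1 <-> (a_4 -> a_3))) & ~((~a_3 & ~a_4)) = True
    ~(~a_4) & (a_1 <-> (a_4 -> a_3)) = True
      ~(~a_4) = True
        ~a_4 = False
      a_1 <-> (a_4 -> a_3) = True
        a_4 -> a_3 = False
    ~((~a_3 & ~a_4)) = True
      ~a_3 & ~a_4 = False
        ~a_3 = True
        ~a_4 = False
Both conjuncts True, so the formula holds.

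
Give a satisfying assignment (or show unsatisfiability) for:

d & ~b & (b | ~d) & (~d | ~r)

UNSATISFIABLE

Case b = True:
  Clause (~b) is falsified — contradiction.
Case b = False:
  (d) forces d = True.
  Clause (b | ~d) is falsified — contradiction.
Both cases fail, so the formula is unsatisfiable.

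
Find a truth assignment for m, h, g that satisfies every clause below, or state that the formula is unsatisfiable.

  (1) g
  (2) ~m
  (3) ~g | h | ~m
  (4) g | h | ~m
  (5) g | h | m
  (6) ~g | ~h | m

m: False, h: False, g: True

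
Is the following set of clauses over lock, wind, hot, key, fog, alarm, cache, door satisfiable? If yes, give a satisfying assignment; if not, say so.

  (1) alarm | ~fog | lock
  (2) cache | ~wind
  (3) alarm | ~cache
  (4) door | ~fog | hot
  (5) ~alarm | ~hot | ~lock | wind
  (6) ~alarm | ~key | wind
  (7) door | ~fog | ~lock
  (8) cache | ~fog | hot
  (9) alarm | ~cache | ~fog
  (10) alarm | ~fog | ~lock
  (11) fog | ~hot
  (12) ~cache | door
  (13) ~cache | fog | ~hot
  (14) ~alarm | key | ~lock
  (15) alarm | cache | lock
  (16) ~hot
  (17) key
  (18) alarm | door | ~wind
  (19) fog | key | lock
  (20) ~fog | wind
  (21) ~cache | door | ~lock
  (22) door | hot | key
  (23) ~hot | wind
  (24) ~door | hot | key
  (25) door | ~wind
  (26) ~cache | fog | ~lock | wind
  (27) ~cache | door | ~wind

lock = True, wind = False, hot = False, key = True, fog = False, alarm = False, cache = False, door = False

Unit clause (~hot) forces hot = False.
Unit clause (key) forces key = True.
Set lock = True.
Set wind = False.
  then (~alarm | ~key | wind) forces alarm = False.
  then (alarm | ~fog | ~lock) forces fog = False.
  then (~cache | fog | ~lock | wind) forces cache = False.
Set door = False.
All clauses satisfied.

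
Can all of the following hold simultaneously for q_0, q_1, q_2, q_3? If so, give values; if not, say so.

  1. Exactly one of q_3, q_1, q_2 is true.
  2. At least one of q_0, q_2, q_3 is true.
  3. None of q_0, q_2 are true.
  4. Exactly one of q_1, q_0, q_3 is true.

q_0: False, q_1: False, q_2: False, q_3: True

  (1) {q_3, q_1, q_2}: 1 true — exactly one ✓
  (2) {q_0, q_2, q_3}: 1 true — at least one ✓
  (3) {q_0, q_2}: 0 true — none ✓
  (4) {q_1, q_0, q_3}: 1 true — exactly one ✓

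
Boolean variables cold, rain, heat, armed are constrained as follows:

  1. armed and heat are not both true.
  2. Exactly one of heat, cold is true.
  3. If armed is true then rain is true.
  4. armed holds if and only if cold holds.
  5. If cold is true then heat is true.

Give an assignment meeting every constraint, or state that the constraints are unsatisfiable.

cold = False, rain = False, heat = True, armed = False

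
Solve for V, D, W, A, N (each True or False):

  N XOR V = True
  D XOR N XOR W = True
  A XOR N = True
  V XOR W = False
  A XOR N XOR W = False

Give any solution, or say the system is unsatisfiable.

V=T; D=F; W=T; A=T; N=F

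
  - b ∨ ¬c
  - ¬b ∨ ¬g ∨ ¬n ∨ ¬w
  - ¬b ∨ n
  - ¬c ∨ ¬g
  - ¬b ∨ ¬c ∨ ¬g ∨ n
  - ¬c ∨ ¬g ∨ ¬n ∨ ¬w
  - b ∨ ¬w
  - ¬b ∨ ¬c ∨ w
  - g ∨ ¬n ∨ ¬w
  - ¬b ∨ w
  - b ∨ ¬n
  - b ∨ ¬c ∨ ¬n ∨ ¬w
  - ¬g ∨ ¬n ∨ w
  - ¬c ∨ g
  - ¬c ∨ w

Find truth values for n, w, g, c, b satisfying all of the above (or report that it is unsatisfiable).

n=F, w=F, g=F, c=F, b=F

Try n = True:
  (b ∨ ¬n) forces b = True.
  (¬b ∨ w) forces w = True.
  (¬b ∨ ¬g ∨ ¬n ∨ ¬w) forces g = False.
  clause (g ∨ ¬n ∨ ¬w) is falsified — backtrack.
So n = False.
  then (¬b ∨ n) forces b = False.
  then (b ∨ ¬w) forces w = False.
  then (¬c ∨ w) forces c = False.
Set g = False.
All clauses satisfied.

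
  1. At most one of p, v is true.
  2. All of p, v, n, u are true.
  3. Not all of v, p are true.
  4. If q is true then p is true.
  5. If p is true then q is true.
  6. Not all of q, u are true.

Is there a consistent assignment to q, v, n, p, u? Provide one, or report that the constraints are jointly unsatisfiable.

Unsatisfiable

Case v = True:
  (1) with v=T forces p = False.
  Constraint (2) is violated (p=F) — contradiction.
Case v = False:
  Constraint (2) is violated (v=F) — contradiction.
Both cases fail — unsatisfiable.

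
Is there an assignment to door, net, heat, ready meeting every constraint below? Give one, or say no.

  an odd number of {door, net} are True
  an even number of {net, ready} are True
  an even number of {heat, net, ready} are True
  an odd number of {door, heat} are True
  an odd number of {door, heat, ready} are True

door = True, net = False, heat = False, ready = False

{door, net}: 1 true → odd ✓
{net, ready}: 0 true → even ✓
{heat, net, ready}: 0 true → even ✓
{door, heat}: 1 true → odd ✓
{door, heat, ready}: 1 true → odd ✓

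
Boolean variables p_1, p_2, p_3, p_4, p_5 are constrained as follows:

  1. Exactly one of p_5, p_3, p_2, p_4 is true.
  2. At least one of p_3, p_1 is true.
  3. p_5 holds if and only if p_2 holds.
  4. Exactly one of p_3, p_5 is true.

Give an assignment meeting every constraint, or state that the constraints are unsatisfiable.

p_1 = False; p_2 = False; p_3 = True; p_4 = False; p_5 = False

  (1) {p_5, p_3, p_2, p_4}: 1 true — exactly one ✓
  (2) {p_3, p_1}: 1 true — at least one ✓
  (3) p_5=F, p_2=F — same ✓
  (4) {p_3, p_5}: 1 true — exactly one ✓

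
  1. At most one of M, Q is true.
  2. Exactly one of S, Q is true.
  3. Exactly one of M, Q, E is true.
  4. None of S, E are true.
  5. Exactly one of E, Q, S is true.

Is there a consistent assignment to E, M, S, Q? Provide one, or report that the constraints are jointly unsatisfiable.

E = False; M = False; S = False; Q = True

  (1) {M, Q}: 1 true — at most one ✓
  (2) {S, Q}: 1 true — exactly one ✓
  (3) {M, Q, E}: 1 true — exactly one ✓
  (4) {S, E}: 0 true — none ✓
  (5) {E, Q, S}: 1 true — exactly one ✓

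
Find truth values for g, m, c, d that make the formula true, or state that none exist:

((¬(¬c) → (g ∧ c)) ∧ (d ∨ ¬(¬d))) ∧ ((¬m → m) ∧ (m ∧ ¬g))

g=F, m=T, c=F, d=T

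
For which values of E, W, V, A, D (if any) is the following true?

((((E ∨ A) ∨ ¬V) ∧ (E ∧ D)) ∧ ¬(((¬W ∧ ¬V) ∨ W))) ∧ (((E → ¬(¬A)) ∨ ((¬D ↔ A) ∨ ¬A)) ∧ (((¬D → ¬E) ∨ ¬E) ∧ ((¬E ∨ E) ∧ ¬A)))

E = True; W = False; V = True; A = False; D = True

  (((E ∨ A) ∨ ¬V) ∧ (E ∧ D)) ∧ ¬(((¬W ∧ ¬V) ∨ W)) = True
    ((E ∨ A) ∨ ¬V) ∧ (E ∧ D) = True
      (E ∨ A) ∨ ¬V = True
        E ∨ A = True
        ¬V = False
      E ∧ D = True
    ¬(((¬W ∧ ¬V) ∨ W)) = True
      (¬W ∧ ¬V) ∨ W = False
        ¬W ∧ ¬V = False
          ¬W = True
          ¬V = False
  ((E → ¬(¬A)) ∨ ((¬D ↔ A) ∨ ¬A)) ∧ (((¬D → ¬E) ∨ ¬E) ∧ ((¬E ∨ E) ∧ ¬A)) = True
    (E → ¬(¬A)) ∨ ((¬D ↔ A) ∨ ¬A) = True
      E → ¬(¬A) = False
        ¬(¬A) = False
          ¬A = True
      (¬D ↔ A) ∨ ¬A = True
        ¬D ↔ A = True
          ¬D = False
        ¬A = True
    ((¬D → ¬E) ∨ ¬E) ∧ ((¬E ∨ E) ∧ ¬A) = True
      (¬D → ¬E) ∨ ¬E = True
        ¬D → ¬E = True
          ¬D = False
          ¬E = False
        ¬E = False
      (¬E ∨ E) ∧ ¬A = True
        ¬E ∨ E = True
          ¬E = False
        ¬A = True
Both conjuncts True, so the formula holds.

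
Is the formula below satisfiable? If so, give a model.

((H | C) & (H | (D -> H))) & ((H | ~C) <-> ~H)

Case H = True: the conjunct (H | ~C) <-> ~H becomes (True | ~C) <-> ~True = False.
Case H = False: the formula simplifies to (C & ~D) & ~C.
  C = True: the conjunct ~C is False.
  C = False: the conjunct C is False.
Both cases fail — unsatisfiable.

No satisfying assignment exists.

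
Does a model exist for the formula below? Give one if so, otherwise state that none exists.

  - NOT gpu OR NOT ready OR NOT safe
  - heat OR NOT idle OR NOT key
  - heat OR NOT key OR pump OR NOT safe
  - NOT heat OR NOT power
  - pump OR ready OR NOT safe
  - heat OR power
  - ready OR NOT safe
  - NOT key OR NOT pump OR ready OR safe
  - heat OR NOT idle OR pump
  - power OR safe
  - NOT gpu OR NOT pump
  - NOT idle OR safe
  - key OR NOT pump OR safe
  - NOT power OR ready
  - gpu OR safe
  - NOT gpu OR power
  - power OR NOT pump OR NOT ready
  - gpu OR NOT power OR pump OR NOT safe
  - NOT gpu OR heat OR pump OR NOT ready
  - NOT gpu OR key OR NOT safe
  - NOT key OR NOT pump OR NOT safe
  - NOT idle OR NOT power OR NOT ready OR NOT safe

Set safe = True.
  then (ready OR NOT safe) forces ready = True.
  then (NOT gpu OR NOT ready OR NOT safe) forces gpu = False.
Set idle = False.
Set pump = False.
  then (gpu OR NOT power OR pump OR NOT safe) forces power = False.
  then (heat OR power) forces heat = True.
Set key = False.
All clauses satisfied.

safe = True; idle = False; pump = False; heat = True; ready = True; gpu = False; key = False; power = False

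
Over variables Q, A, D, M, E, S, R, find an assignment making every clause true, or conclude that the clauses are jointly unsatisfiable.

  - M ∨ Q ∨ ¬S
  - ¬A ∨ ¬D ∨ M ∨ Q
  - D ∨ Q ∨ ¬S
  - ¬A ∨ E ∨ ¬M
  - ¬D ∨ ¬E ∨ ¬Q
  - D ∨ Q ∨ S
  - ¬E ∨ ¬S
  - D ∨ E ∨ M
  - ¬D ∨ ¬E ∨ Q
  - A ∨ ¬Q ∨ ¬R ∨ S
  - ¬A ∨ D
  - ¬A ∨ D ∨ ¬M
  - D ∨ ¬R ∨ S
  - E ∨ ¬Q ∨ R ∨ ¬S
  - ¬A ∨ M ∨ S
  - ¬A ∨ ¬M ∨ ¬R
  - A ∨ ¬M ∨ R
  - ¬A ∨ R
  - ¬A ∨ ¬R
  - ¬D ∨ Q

Try Q = False:
  (¬D ∨ Q) forces D = False.
  (D ∨ Q ∨ ¬S) forces S = False.
  clause (D ∨ Q ∨ S) is falsified — backtrack.
So Q = True.
Set A = False.
Set D = True.
  then (¬D ∨ ¬E ∨ ¬Q) forces E = False.
Set M = True.
  then (A ∨ ¬M ∨ R) forces R = True.
  then (A ∨ ¬Q ∨ ¬R ∨ S) forces S = True.
All clauses satisfied.

Q: True; A: False; D: True; M: True; E: False; S: True; R: True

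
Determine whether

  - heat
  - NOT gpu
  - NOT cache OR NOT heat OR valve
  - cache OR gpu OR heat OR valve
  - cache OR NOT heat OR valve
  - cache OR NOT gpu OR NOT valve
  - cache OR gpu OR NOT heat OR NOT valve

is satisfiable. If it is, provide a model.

cache = True, gpu = False, valve = True, heat = True

Unit clause (heat) forces heat = True.
Unit clause (NOT gpu) forces gpu = False.
Try cache = False:
  (cache OR NOT heat OR valve) forces valve = True.
  clause (cache OR gpu OR NOT heat OR NOT valve) is falsified — backtrack.
So cache = True.
  then (NOT cache OR NOT heat OR valve) forces valve = True.
All clauses satisfied.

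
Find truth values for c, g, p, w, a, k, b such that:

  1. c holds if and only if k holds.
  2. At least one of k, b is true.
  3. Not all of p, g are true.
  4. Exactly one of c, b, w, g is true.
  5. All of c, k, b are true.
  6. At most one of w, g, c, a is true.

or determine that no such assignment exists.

Unsatisfiable — no assignment works.

Case b = True:
  (4) with b=T forces c = False.
  Constraint (5) is violated (c=F) — contradiction.
Case b = False:
  Constraint (5) is violated (b=F) — contradiction.
Both cases fail — unsatisfiable.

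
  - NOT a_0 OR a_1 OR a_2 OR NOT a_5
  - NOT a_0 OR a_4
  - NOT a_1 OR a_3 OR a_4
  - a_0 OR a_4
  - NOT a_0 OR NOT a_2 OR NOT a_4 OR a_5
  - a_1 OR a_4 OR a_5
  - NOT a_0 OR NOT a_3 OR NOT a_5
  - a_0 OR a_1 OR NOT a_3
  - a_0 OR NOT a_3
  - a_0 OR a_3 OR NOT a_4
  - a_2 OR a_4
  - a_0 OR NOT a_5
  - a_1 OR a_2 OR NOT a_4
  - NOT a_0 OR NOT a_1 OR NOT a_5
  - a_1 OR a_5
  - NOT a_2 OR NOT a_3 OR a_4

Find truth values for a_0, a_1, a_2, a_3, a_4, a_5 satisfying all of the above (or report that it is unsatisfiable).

Set a_0 = True.
  then (NOT a_0 OR a_4) forces a_4 = True.
Set a_1 = True.
  then (NOT a_0 OR NOT a_1 OR NOT a_5) forces a_5 = False.
  then (NOT a_0 OR NOT a_2 OR NOT a_4 OR a_5) forces a_2 = False.
Set a_3 = True.
All clauses satisfied.

a_0: True; a_1: True; a_2: False; a_3: True; a_4: True; a_5: False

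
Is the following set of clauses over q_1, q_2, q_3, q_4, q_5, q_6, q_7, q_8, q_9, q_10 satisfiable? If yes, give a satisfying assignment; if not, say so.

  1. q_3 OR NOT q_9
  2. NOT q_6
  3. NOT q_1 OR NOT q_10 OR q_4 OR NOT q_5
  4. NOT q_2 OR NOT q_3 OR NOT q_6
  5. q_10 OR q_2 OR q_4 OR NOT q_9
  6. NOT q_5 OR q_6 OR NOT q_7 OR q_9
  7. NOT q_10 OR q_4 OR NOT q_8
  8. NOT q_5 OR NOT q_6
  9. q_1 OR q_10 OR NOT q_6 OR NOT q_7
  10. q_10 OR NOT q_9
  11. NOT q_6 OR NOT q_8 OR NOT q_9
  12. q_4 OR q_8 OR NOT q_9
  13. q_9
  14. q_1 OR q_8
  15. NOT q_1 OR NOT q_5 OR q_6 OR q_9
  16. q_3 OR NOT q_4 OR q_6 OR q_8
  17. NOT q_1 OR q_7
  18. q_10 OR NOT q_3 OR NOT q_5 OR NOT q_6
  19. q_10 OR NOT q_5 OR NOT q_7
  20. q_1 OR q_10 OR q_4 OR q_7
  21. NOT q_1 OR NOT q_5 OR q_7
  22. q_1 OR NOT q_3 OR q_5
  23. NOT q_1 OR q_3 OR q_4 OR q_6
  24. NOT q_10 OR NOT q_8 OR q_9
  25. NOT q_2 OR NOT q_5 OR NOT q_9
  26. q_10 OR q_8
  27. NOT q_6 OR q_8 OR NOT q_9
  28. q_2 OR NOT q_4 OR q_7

Unit clause (NOT q_6) forces q_6 = False.
Unit clause (q_9) forces q_9 = True.
In (q_3 OR NOT q_9) only q_3 is left, so q_3 = True.
In (q_10 OR NOT q_9) only q_10 is left, so q_10 = True.
Set q_1 = True.
  then (NOT q_1 OR q_7) forces q_7 = True.
Set q_2 = False.
Try q_4 = False:
  (NOT q_1 OR NOT q_10 OR q_4 OR NOT q_5) forces q_5 = False.
  (NOT q_10 OR q_4 OR NOT q_8) forces q_8 = False.
  clause (q_4 OR q_8 OR NOT q_9) is falsified — backtrack.
So q_4 = True.
Set q_5 = True.
Set q_8 = False.
All clauses satisfied.

q_1 = True; q_2 = False; q_3 = True; q_4 = True; q_5 = True; q_6 = False; q_7 = True; q_8 = False; q_9 = True; q_10 = True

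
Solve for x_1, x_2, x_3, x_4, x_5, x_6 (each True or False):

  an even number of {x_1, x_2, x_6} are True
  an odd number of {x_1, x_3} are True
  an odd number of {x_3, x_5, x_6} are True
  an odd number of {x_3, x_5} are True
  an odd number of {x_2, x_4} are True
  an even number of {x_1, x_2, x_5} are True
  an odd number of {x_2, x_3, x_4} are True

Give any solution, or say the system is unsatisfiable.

Unsatisfiable

Adding constraints 1, 3, 5, 6, 7 mod 2: every variable appears an even number of times on the left, so the left side is 0.
But the right sides sum to 1 (mod 2). 0 ≠ 1 — the system is inconsistent.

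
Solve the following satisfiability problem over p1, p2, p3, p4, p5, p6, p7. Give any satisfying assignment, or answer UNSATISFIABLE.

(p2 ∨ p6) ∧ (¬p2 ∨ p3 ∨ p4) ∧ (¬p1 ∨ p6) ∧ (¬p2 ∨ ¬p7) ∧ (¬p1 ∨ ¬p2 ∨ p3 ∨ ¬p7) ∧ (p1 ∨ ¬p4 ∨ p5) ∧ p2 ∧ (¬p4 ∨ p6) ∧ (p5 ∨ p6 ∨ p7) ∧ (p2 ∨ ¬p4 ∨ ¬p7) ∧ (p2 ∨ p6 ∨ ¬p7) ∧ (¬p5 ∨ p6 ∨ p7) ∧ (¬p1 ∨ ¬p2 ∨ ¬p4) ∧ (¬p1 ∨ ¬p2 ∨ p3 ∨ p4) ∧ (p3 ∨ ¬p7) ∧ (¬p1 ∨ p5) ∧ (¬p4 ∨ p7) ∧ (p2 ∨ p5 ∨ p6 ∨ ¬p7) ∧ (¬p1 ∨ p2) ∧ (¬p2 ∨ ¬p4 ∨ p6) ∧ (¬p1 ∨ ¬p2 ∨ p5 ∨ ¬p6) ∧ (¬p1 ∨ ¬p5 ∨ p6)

Unit clause (p2) forces p2 = True.
In (¬p2 ∨ ¬p7) only ¬p7 is left, so p7 = False.
In (¬p4 ∨ p7) only ¬p4 is left, so p4 = False.
In (¬p2 ∨ p3 ∨ p4) only p3 is left, so p3 = True.
Set p1 = True.
  then (¬p1 ∨ p6) forces p6 = True.
  then (¬p1 ∨ p5) forces p5 = True.
All clauses satisfied.

p1 = True; p2 = True; p3 = True; p4 = False; p5 = True; p6 = True; p7 = False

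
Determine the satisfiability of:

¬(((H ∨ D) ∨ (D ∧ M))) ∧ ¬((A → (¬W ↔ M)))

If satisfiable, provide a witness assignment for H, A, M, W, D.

H = False; A = True; M = False; W = False; D = False

  ¬(((H ∨ D) ∨ (D ∧ M))) = True
    (H ∨ D) ∨ (D ∧ M) = False
      H ∨ D = False
      D ∧ M = False
  ¬((A → (¬W ↔ M))) = True
    A → (¬W ↔ M) = False
      ¬W ↔ M = False
        ¬W = True
Both conjuncts True, so the formula holds.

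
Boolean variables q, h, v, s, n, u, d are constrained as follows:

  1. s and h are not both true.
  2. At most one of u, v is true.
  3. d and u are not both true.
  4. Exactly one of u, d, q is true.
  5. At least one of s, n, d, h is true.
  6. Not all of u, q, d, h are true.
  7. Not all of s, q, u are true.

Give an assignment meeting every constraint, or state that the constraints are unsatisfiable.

q = False, h = False, v = True, s = True, n = True, u = False, d = True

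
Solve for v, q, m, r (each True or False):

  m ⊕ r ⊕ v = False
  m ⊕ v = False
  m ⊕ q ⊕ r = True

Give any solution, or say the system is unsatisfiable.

v = True; q = False; m = True; r = False

m ⊕ r ⊕ v = T ⊕ F ⊕ T = False ✓
m ⊕ v = T ⊕ T = False ✓
m ⊕ q ⊕ r = T ⊕ F ⊕ F = True ✓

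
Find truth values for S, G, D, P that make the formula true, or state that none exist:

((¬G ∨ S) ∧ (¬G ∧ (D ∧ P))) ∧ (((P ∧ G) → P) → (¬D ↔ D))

The conjunct ((P ∧ G) → P) → (¬D ↔ D) is unsatisfiable on its own:
  G=F, D=F, P=F: evaluates to False.
  G=F, D=F, P=T: evaluates to False.
  G=F, D=T, P=F: evaluates to False.
  G=F, D=T, P=T: evaluates to False.
  G=T, D=F, P=F: evaluates to False.
  G=T, D=F, P=T: evaluates to False.
  G=T, D=T, P=F: evaluates to False.
  G=T, D=T, P=T: evaluates to False.
So the whole conjunction is unsatisfiable.

Unsatisfiable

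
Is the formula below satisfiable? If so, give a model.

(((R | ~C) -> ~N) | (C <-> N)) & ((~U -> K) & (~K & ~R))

N=F; K=F; U=T; R=F; C=T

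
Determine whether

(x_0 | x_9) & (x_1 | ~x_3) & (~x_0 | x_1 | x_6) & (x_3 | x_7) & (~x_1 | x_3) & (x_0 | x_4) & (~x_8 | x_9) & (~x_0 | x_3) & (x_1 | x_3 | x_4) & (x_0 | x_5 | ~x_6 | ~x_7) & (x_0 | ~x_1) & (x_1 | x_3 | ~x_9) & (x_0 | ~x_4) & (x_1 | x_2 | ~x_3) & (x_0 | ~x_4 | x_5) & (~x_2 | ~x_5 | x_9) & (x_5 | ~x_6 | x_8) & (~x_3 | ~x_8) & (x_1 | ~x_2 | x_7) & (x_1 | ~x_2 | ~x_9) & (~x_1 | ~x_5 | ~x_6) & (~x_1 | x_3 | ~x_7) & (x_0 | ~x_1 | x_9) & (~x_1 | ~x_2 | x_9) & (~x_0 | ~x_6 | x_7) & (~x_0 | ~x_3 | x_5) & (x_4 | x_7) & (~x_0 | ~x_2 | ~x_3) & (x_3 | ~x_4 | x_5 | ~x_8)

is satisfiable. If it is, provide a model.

Try x_0 = False:
  (x_0 | x_9) forces x_9 = True.
  (x_0 | x_4) forces x_4 = True.
  clause (x_0 | ~x_4) is falsified — backtrack.
So x_0 = True.
  then (~x_0 | x_3) forces x_3 = True.
  then (~x_3 | ~x_8) forces x_8 = False.
  then (~x_0 | ~x_3 | x_5) forces x_5 = True.
  then (~x_0 | ~x_2 | ~x_3) forces x_2 = False.
  then (x_1 | ~x_3) forces x_1 = True.
  then (~x_1 | ~x_5 | ~x_6) forces x_6 = False.
Set x_4 = True.
Set x_7 = False.
Set x_9 = True.
All clauses satisfied.

x_0=T, x_1=T, x_2=F, x_3=T, x_4=T, x_5=T, x_6=F, x_7=F, x_8=F, x_9=T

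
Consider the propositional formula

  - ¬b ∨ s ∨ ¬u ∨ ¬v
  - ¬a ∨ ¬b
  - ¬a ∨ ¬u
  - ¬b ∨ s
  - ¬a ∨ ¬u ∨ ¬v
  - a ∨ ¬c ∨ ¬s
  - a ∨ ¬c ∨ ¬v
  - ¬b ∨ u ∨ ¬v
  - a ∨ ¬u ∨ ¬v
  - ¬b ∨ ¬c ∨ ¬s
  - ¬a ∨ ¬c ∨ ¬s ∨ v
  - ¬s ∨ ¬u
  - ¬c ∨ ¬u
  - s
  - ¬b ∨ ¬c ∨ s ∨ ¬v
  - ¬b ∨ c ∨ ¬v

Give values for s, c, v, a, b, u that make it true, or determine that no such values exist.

s: True; c: False; v: True; a: False; b: False; u: False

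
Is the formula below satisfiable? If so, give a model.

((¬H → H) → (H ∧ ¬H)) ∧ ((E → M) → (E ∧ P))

H: False, P: True, E: True, M: True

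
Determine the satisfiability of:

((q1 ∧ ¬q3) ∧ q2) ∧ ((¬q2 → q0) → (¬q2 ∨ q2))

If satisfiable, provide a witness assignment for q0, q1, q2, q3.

q0 = True, q1 = True, q2 = True, q3 = False

  (q1 ∧ ¬q3) ∧ q2 = True
    q1 ∧ ¬q3 = True
      ¬q3 = True
  (¬q2 → q0) → (¬q2 ∨ q2) = True
    ¬q2 → q0 = True
      ¬q2 = False
    ¬q2 ∨ q2 = True
      ¬q2 = False
Both conjuncts True, so the formula holds.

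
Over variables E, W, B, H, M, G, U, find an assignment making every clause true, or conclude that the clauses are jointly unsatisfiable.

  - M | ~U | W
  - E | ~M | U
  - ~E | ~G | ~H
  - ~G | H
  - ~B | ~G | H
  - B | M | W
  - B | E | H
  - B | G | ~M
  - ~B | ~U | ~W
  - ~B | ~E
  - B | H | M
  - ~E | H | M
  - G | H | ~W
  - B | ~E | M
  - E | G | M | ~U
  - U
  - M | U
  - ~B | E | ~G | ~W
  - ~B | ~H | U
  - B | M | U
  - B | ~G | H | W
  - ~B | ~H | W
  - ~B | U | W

Unit clause (U) forces U = True.
Try E = True:
  (~B | ~E) forces B = False.
  (B | ~E | M) forces M = True.
  (B | G | ~M) forces G = True.
  (~E | ~G | ~H) forces H = False.
  clause (~G | H) is falsified — backtrack.
So E = False.
Set W = False.
  then (M | ~U | W) forces M = True.
Set B = False.
  then (B | E | H) forces H = True.
  then (B | G | ~M) forces G = True.
All clauses satisfied.

E = False, W = False, B = False, H = True, M = True, G = True, U = True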